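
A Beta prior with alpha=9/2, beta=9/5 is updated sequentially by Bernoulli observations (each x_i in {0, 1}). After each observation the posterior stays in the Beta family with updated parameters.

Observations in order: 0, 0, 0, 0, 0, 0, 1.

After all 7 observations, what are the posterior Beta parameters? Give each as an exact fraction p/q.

obs 1: x=0 → posterior Beta(9/2, 14/5)
obs 2: x=0 → posterior Beta(9/2, 19/5)
obs 3: x=0 → posterior Beta(9/2, 24/5)
obs 4: x=0 → posterior Beta(9/2, 29/5)
obs 5: x=0 → posterior Beta(9/2, 34/5)
obs 6: x=0 → posterior Beta(9/2, 39/5)
obs 7: x=1 → posterior Beta(11/2, 39/5)

alpha=11/2, beta=39/5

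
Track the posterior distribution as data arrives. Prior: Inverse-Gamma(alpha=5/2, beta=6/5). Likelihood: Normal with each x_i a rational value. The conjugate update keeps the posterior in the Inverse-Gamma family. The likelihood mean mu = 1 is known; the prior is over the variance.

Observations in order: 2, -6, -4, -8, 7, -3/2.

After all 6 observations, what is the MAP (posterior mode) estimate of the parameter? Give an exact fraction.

obs 1: x=2 → posterior Inverse-Gamma(3, 17/10)
obs 2: x=-6 → posterior Inverse-Gamma(7/2, 131/5)
obs 3: x=-4 → posterior Inverse-Gamma(4, 387/10)
obs 4: x=-8 → posterior Inverse-Gamma(9/2, 396/5)
obs 5: x=7 → posterior Inverse-Gamma(5, 486/5)
obs 6: x=-3/2 → posterior Inverse-Gamma(11/2, 4013/40)

4013/260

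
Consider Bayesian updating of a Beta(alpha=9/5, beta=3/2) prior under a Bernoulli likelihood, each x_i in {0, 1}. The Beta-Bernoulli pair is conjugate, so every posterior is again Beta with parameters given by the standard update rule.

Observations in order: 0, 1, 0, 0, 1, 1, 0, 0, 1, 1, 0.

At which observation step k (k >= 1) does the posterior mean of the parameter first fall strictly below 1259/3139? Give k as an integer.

k = 4

obs 1: x=0 → posterior Beta(9/5, 5/2)
obs 2: x=1 → posterior Beta(14/5, 5/2)
obs 3: x=0 → posterior Beta(14/5, 7/2)
obs 4: x=0 → posterior Beta(14/5, 9/2)
obs 5: x=1 → posterior Beta(19/5, 9/2)
obs 6: x=1 → posterior Beta(24/5, 9/2)
obs 7: x=0 → posterior Beta(24/5, 11/2)
obs 8: x=0 → posterior Beta(24/5, 13/2)
obs 9: x=1 → posterior Beta(29/5, 13/2)
obs 10: x=1 → posterior Beta(34/5, 13/2)
obs 11: x=0 → posterior Beta(34/5, 15/2)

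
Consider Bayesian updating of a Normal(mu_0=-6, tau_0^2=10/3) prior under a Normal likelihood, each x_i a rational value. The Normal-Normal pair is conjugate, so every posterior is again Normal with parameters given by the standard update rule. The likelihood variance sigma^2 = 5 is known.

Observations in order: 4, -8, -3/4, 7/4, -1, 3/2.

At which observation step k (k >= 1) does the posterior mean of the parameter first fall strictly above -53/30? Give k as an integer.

k = 6

obs 1: x=4 → posterior Normal(-2, 2)
obs 2: x=-8 → posterior Normal(-26/7, 10/7)
obs 3: x=-3/4 → posterior Normal(-55/18, 10/9)
obs 4: x=7/4 → posterior Normal(-24/11, 10/11)
obs 5: x=-1 → posterior Normal(-2, 10/13)
obs 6: x=3/2 → posterior Normal(-23/15, 2/3)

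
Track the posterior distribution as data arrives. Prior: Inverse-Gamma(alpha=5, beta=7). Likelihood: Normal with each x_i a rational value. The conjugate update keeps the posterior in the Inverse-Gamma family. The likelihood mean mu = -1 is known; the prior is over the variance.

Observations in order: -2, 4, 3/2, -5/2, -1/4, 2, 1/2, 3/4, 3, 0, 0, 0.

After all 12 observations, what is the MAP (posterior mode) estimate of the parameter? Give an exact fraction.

obs 1: x=-2 → posterior Inverse-Gamma(11/2, 15/2)
obs 2: x=4 → posterior Inverse-Gamma(6, 20)
obs 3: x=3/2 → posterior Inverse-Gamma(13/2, 185/8)
obs 4: x=-5/2 → posterior Inverse-Gamma(7, 97/4)
obs 5: x=-1/4 → posterior Inverse-Gamma(15/2, 785/32)
obs 6: x=2 → posterior Inverse-Gamma(8, 929/32)
obs 7: x=1/2 → posterior Inverse-Gamma(17/2, 965/32)
obs 8: x=3/4 → posterior Inverse-Gamma(9, 507/16)
obs 9: x=3 → posterior Inverse-Gamma(19/2, 635/16)
obs 10: x=0 → posterior Inverse-Gamma(10, 643/16)
obs 11: x=0 → posterior Inverse-Gamma(21/2, 651/16)
obs 12: x=0 → posterior Inverse-Gamma(11, 659/16)

659/192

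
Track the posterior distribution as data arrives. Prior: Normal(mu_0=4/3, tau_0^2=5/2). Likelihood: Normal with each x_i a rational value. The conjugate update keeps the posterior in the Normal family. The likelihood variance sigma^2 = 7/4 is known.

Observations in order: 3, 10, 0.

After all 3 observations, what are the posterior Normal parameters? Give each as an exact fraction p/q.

obs 1: x=3 → posterior Normal(118/51, 35/34)
obs 2: x=10 → posterior Normal(418/81, 35/54)
obs 3: x=0 → posterior Normal(418/111, 35/74)

mu_0=418/111, tau_0^2=35/74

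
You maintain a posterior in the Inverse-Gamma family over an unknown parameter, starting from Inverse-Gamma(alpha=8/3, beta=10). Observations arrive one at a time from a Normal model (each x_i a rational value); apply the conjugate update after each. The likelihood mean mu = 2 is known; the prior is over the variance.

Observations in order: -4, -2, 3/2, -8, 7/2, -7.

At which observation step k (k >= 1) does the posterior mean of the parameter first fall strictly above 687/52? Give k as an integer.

obs 1: x=-4 → posterior Inverse-Gamma(19/6, 28)
obs 2: x=-2 → posterior Inverse-Gamma(11/3, 36)
obs 3: x=3/2 → posterior Inverse-Gamma(25/6, 289/8)
obs 4: x=-8 → posterior Inverse-Gamma(14/3, 689/8)
obs 5: x=7/2 → posterior Inverse-Gamma(31/6, 349/4)
obs 6: x=-7 → posterior Inverse-Gamma(17/3, 511/4)

k = 2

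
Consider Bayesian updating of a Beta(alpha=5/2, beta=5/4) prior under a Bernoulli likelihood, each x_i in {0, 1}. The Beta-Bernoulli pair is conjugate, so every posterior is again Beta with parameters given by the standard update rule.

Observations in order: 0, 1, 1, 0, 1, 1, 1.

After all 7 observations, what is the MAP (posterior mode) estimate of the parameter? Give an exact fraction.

26/35

obs 1: x=0 → posterior Beta(5/2, 9/4)
obs 2: x=1 → posterior Beta(7/2, 9/4)
obs 3: x=1 → posterior Beta(9/2, 9/4)
obs 4: x=0 → posterior Beta(9/2, 13/4)
obs 5: x=1 → posterior Beta(11/2, 13/4)
obs 6: x=1 → posterior Beta(13/2, 13/4)
obs 7: x=1 → posterior Beta(15/2, 13/4)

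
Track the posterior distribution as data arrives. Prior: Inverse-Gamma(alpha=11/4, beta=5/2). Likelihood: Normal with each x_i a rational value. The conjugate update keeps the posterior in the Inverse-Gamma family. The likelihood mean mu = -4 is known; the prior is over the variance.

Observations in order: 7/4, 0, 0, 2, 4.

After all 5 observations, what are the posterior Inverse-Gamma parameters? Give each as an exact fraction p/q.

obs 1: x=7/4 → posterior Inverse-Gamma(13/4, 609/32)
obs 2: x=0 → posterior Inverse-Gamma(15/4, 865/32)
obs 3: x=0 → posterior Inverse-Gamma(17/4, 1121/32)
obs 4: x=2 → posterior Inverse-Gamma(19/4, 1697/32)
obs 5: x=4 → posterior Inverse-Gamma(21/4, 2721/32)

alpha=21/4, beta=2721/32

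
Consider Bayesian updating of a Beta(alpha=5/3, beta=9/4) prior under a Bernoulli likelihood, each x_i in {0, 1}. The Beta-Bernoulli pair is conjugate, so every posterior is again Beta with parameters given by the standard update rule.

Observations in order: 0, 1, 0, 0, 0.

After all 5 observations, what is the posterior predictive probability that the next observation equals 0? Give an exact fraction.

obs 1: x=0 → posterior Beta(5/3, 13/4)
obs 2: x=1 → posterior Beta(8/3, 13/4)
obs 3: x=0 → posterior Beta(8/3, 17/4)
obs 4: x=0 → posterior Beta(8/3, 21/4)
obs 5: x=0 → posterior Beta(8/3, 25/4)

75/107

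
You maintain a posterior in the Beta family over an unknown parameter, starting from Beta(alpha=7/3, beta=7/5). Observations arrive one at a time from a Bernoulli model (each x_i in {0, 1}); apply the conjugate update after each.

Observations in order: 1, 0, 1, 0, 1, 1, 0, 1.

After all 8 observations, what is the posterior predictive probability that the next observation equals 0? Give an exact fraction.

3/8

obs 1: x=1 → posterior Beta(10/3, 7/5)
obs 2: x=0 → posterior Beta(10/3, 12/5)
obs 3: x=1 → posterior Beta(13/3, 12/5)
obs 4: x=0 → posterior Beta(13/3, 17/5)
obs 5: x=1 → posterior Beta(16/3, 17/5)
obs 6: x=1 → posterior Beta(19/3, 17/5)
obs 7: x=0 → posterior Beta(19/3, 22/5)
obs 8: x=1 → posterior Beta(22/3, 22/5)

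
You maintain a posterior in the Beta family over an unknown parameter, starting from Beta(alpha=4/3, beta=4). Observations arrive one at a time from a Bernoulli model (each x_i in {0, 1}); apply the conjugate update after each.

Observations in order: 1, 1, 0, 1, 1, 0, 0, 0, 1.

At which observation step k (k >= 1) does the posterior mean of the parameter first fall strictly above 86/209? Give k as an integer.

obs 1: x=1 → posterior Beta(7/3, 4)
obs 2: x=1 → posterior Beta(10/3, 4)
obs 3: x=0 → posterior Beta(10/3, 5)
obs 4: x=1 → posterior Beta(13/3, 5)
obs 5: x=1 → posterior Beta(16/3, 5)
obs 6: x=0 → posterior Beta(16/3, 6)
obs 7: x=0 → posterior Beta(16/3, 7)
obs 8: x=0 → posterior Beta(16/3, 8)
obs 9: x=1 → posterior Beta(19/3, 8)

k = 2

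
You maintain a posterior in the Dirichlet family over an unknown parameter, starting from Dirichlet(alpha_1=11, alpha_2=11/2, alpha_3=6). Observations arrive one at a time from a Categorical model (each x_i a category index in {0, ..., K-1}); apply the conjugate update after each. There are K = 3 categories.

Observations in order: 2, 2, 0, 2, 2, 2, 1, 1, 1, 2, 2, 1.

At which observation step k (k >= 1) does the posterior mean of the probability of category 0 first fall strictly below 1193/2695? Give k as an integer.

obs 1: x=2 → posterior Dirichlet(11, 11/2, 7)
obs 2: x=2 → posterior Dirichlet(11, 11/2, 8)
obs 3: x=0 → posterior Dirichlet(12, 11/2, 8)
obs 4: x=2 → posterior Dirichlet(12, 11/2, 9)
obs 5: x=2 → posterior Dirichlet(12, 11/2, 10)
obs 6: x=2 → posterior Dirichlet(12, 11/2, 11)
obs 7: x=1 → posterior Dirichlet(12, 13/2, 11)
obs 8: x=1 → posterior Dirichlet(12, 15/2, 11)
obs 9: x=1 → posterior Dirichlet(12, 17/2, 11)
obs 10: x=2 → posterior Dirichlet(12, 17/2, 12)
obs 11: x=2 → posterior Dirichlet(12, 17/2, 13)
obs 12: x=1 → posterior Dirichlet(12, 19/2, 13)

k = 5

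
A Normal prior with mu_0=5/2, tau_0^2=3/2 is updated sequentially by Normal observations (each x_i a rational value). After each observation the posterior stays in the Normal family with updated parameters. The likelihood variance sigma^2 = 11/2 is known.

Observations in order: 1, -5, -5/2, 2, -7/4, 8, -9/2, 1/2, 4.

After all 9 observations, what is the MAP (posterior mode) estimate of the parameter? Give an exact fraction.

obs 1: x=1 → posterior Normal(61/28, 33/28)
obs 2: x=-5 → posterior Normal(31/34, 33/34)
obs 3: x=-5/2 → posterior Normal(2/5, 33/40)
obs 4: x=2 → posterior Normal(14/23, 33/46)
obs 5: x=-7/4 → posterior Normal(35/104, 33/52)
obs 6: x=8 → posterior Normal(131/116, 33/58)
obs 7: x=-9/2 → posterior Normal(77/128, 33/64)
obs 8: x=1/2 → posterior Normal(83/140, 33/70)
obs 9: x=4 → posterior Normal(131/152, 33/76)

131/152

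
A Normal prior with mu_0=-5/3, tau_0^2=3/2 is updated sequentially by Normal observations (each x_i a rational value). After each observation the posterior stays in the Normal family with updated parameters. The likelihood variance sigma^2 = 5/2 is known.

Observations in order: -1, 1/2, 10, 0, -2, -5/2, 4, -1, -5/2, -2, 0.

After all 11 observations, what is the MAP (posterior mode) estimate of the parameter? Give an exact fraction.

13/228

obs 1: x=-1 → posterior Normal(-17/12, 15/16)
obs 2: x=1/2 → posterior Normal(-59/66, 15/22)
obs 3: x=10 → posterior Normal(121/84, 15/28)
obs 4: x=0 → posterior Normal(121/102, 15/34)
obs 5: x=-2 → posterior Normal(17/24, 3/8)
obs 6: x=-5/2 → posterior Normal(20/69, 15/46)
obs 7: x=4 → posterior Normal(28/39, 15/52)
obs 8: x=-1 → posterior Normal(47/87, 15/58)
obs 9: x=-5/2 → posterior Normal(49/192, 15/64)
obs 10: x=-2 → posterior Normal(13/210, 3/14)
obs 11: x=0 → posterior Normal(13/228, 15/76)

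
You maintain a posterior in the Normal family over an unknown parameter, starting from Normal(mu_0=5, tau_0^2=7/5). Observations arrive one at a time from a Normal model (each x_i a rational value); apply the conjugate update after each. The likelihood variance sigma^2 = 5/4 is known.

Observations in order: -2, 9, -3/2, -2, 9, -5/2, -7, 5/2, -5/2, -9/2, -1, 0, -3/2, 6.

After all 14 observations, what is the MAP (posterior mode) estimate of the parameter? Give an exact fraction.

obs 1: x=-2 → posterior Normal(69/53, 35/53)
obs 2: x=9 → posterior Normal(107/27, 35/81)
obs 3: x=-3/2 → posterior Normal(279/109, 35/109)
obs 4: x=-2 → posterior Normal(223/137, 35/137)
obs 5: x=9 → posterior Normal(95/33, 7/33)
obs 6: x=-5/2 → posterior Normal(405/193, 35/193)
obs 7: x=-7 → posterior Normal(209/221, 35/221)
obs 8: x=5/2 → posterior Normal(93/83, 35/249)
obs 9: x=-5/2 → posterior Normal(209/277, 35/277)
obs 10: x=-9/2 → posterior Normal(83/305, 7/61)
obs 11: x=-1 → posterior Normal(55/333, 35/333)
obs 12: x=0 → posterior Normal(55/361, 35/361)
obs 13: x=-3/2 → posterior Normal(13/389, 35/389)
obs 14: x=6 → posterior Normal(181/417, 35/417)

181/417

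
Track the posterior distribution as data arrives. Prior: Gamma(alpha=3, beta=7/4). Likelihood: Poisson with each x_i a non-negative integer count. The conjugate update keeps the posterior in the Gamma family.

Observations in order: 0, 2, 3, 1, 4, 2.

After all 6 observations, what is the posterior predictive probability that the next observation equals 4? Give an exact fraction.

obs 1: x=0 → posterior Gamma(3, 11/4)
obs 2: x=2 → posterior Gamma(5, 15/4)
obs 3: x=3 → posterior Gamma(8, 19/4)
obs 4: x=1 → posterior Gamma(9, 23/4)
obs 5: x=4 → posterior Gamma(13, 27/4)
obs 6: x=2 → posterior Gamma(15, 31/4)

3676349526786290634017283072/43483334294788906097412109375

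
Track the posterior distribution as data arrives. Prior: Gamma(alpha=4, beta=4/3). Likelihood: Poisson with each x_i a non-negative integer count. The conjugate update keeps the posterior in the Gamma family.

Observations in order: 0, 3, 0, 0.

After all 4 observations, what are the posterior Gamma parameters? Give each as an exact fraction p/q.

alpha=7, beta=16/3

obs 1: x=0 → posterior Gamma(4, 7/3)
obs 2: x=3 → posterior Gamma(7, 10/3)
obs 3: x=0 → posterior Gamma(7, 13/3)
obs 4: x=0 → posterior Gamma(7, 16/3)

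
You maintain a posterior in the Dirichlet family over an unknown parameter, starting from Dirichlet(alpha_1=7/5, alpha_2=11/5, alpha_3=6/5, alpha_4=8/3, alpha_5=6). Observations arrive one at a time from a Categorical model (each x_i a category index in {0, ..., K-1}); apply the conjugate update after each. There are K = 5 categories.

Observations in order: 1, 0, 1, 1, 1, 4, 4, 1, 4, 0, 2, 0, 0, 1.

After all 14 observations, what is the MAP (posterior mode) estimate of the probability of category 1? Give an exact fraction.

obs 1: x=1 → posterior Dirichlet(7/5, 16/5, 6/5, 8/3, 6)
obs 2: x=0 → posterior Dirichlet(12/5, 16/5, 6/5, 8/3, 6)
obs 3: x=1 → posterior Dirichlet(12/5, 21/5, 6/5, 8/3, 6)
obs 4: x=1 → posterior Dirichlet(12/5, 26/5, 6/5, 8/3, 6)
obs 5: x=1 → posterior Dirichlet(12/5, 31/5, 6/5, 8/3, 6)
obs 6: x=4 → posterior Dirichlet(12/5, 31/5, 6/5, 8/3, 7)
obs 7: x=4 → posterior Dirichlet(12/5, 31/5, 6/5, 8/3, 8)
obs 8: x=1 → posterior Dirichlet(12/5, 36/5, 6/5, 8/3, 8)
obs 9: x=4 → posterior Dirichlet(12/5, 36/5, 6/5, 8/3, 9)
obs 10: x=0 → posterior Dirichlet(17/5, 36/5, 6/5, 8/3, 9)
obs 11: x=2 → posterior Dirichlet(17/5, 36/5, 11/5, 8/3, 9)
obs 12: x=0 → posterior Dirichlet(22/5, 36/5, 11/5, 8/3, 9)
obs 13: x=0 → posterior Dirichlet(27/5, 36/5, 11/5, 8/3, 9)
obs 14: x=1 → posterior Dirichlet(27/5, 41/5, 11/5, 8/3, 9)

108/337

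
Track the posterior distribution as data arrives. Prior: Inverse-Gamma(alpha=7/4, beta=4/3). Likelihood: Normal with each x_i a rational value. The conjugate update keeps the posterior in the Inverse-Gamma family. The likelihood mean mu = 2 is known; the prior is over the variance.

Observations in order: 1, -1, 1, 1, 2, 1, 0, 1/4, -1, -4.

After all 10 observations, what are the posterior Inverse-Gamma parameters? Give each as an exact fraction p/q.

obs 1: x=1 → posterior Inverse-Gamma(9/4, 11/6)
obs 2: x=-1 → posterior Inverse-Gamma(11/4, 19/3)
obs 3: x=1 → posterior Inverse-Gamma(13/4, 41/6)
obs 4: x=1 → posterior Inverse-Gamma(15/4, 22/3)
obs 5: x=2 → posterior Inverse-Gamma(17/4, 22/3)
obs 6: x=1 → posterior Inverse-Gamma(19/4, 47/6)
obs 7: x=0 → posterior Inverse-Gamma(21/4, 59/6)
obs 8: x=1/4 → posterior Inverse-Gamma(23/4, 1091/96)
obs 9: x=-1 → posterior Inverse-Gamma(25/4, 1523/96)
obs 10: x=-4 → posterior Inverse-Gamma(27/4, 3251/96)

alpha=27/4, beta=3251/96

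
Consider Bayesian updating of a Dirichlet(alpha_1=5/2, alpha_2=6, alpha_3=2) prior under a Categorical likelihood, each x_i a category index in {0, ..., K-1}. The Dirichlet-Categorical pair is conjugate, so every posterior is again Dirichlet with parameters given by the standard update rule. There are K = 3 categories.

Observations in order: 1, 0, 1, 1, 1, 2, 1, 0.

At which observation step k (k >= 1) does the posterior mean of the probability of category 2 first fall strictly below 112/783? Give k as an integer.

k = 4

obs 1: x=1 → posterior Dirichlet(5/2, 7, 2)
obs 2: x=0 → posterior Dirichlet(7/2, 7, 2)
obs 3: x=1 → posterior Dirichlet(7/2, 8, 2)
obs 4: x=1 → posterior Dirichlet(7/2, 9, 2)
obs 5: x=1 → posterior Dirichlet(7/2, 10, 2)
obs 6: x=2 → posterior Dirichlet(7/2, 10, 3)
obs 7: x=1 → posterior Dirichlet(7/2, 11, 3)
obs 8: x=0 → posterior Dirichlet(9/2, 11, 3)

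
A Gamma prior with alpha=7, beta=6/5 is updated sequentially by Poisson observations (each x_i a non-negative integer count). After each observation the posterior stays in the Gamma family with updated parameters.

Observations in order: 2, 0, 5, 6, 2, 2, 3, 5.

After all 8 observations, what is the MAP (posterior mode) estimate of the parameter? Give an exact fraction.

obs 1: x=2 → posterior Gamma(9, 11/5)
obs 2: x=0 → posterior Gamma(9, 16/5)
obs 3: x=5 → posterior Gamma(14, 21/5)
obs 4: x=6 → posterior Gamma(20, 26/5)
obs 5: x=2 → posterior Gamma(22, 31/5)
obs 6: x=2 → posterior Gamma(24, 36/5)
obs 7: x=3 → posterior Gamma(27, 41/5)
obs 8: x=5 → posterior Gamma(32, 46/5)

155/46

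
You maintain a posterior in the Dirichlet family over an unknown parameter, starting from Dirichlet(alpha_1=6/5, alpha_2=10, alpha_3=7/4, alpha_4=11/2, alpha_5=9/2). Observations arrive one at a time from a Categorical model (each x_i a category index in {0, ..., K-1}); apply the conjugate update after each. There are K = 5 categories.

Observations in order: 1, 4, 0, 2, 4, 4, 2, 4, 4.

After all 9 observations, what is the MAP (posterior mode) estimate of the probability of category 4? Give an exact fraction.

170/539

obs 1: x=1 → posterior Dirichlet(6/5, 11, 7/4, 11/2, 9/2)
obs 2: x=4 → posterior Dirichlet(6/5, 11, 7/4, 11/2, 11/2)
obs 3: x=0 → posterior Dirichlet(11/5, 11, 7/4, 11/2, 11/2)
obs 4: x=2 → posterior Dirichlet(11/5, 11, 11/4, 11/2, 11/2)
obs 5: x=4 → posterior Dirichlet(11/5, 11, 11/4, 11/2, 13/2)
obs 6: x=4 → posterior Dirichlet(11/5, 11, 11/4, 11/2, 15/2)
obs 7: x=2 → posterior Dirichlet(11/5, 11, 15/4, 11/2, 15/2)
obs 8: x=4 → posterior Dirichlet(11/5, 11, 15/4, 11/2, 17/2)
obs 9: x=4 → posterior Dirichlet(11/5, 11, 15/4, 11/2, 19/2)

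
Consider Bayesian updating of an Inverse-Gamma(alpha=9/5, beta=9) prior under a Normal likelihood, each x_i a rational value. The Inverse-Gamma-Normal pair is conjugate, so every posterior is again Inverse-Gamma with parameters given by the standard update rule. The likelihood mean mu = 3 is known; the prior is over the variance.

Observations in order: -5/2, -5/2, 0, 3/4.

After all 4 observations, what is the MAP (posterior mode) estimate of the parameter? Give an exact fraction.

7405/768

obs 1: x=-5/2 → posterior Inverse-Gamma(23/10, 193/8)
obs 2: x=-5/2 → posterior Inverse-Gamma(14/5, 157/4)
obs 3: x=0 → posterior Inverse-Gamma(33/10, 175/4)
obs 4: x=3/4 → posterior Inverse-Gamma(19/5, 1481/32)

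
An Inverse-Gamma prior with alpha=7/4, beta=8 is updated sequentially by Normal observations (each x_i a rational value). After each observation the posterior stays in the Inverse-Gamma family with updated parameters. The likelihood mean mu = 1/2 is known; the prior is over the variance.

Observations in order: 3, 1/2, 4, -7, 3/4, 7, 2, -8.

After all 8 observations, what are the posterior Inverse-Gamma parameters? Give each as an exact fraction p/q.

alpha=23/4, beta=3321/32

obs 1: x=3 → posterior Inverse-Gamma(9/4, 89/8)
obs 2: x=1/2 → posterior Inverse-Gamma(11/4, 89/8)
obs 3: x=4 → posterior Inverse-Gamma(13/4, 69/4)
obs 4: x=-7 → posterior Inverse-Gamma(15/4, 363/8)
obs 5: x=3/4 → posterior Inverse-Gamma(17/4, 1453/32)
obs 6: x=7 → posterior Inverse-Gamma(19/4, 2129/32)
obs 7: x=2 → posterior Inverse-Gamma(21/4, 2165/32)
obs 8: x=-8 → posterior Inverse-Gamma(23/4, 3321/32)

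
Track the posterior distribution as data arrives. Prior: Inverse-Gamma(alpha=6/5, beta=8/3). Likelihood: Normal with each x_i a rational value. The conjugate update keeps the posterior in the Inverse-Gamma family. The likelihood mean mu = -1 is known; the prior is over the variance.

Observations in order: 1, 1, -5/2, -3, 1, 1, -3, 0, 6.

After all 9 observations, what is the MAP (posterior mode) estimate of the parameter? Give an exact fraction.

4895/804

obs 1: x=1 → posterior Inverse-Gamma(17/10, 14/3)
obs 2: x=1 → posterior Inverse-Gamma(11/5, 20/3)
obs 3: x=-5/2 → posterior Inverse-Gamma(27/10, 187/24)
obs 4: x=-3 → posterior Inverse-Gamma(16/5, 235/24)
obs 5: x=1 → posterior Inverse-Gamma(37/10, 283/24)
obs 6: x=1 → posterior Inverse-Gamma(21/5, 331/24)
obs 7: x=-3 → posterior Inverse-Gamma(47/10, 379/24)
obs 8: x=0 → posterior Inverse-Gamma(26/5, 391/24)
obs 9: x=6 → posterior Inverse-Gamma(57/10, 979/24)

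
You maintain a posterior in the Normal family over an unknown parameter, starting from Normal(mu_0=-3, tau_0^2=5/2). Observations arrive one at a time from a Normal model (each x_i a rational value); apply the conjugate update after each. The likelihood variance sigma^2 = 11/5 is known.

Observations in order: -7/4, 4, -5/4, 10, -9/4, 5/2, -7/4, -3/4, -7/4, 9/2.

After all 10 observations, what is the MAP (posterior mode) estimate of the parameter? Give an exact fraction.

obs 1: x=-7/4 → posterior Normal(-439/188, 55/47)
obs 2: x=4 → posterior Normal(-13/96, 55/72)
obs 3: x=-5/4 → posterior Normal(-41/97, 55/97)
obs 4: x=10 → posterior Normal(209/122, 55/122)
obs 5: x=-9/4 → posterior Normal(611/588, 55/147)
obs 6: x=5/2 → posterior Normal(861/688, 55/172)
obs 7: x=-7/4 → posterior Normal(343/394, 55/197)
obs 8: x=-3/4 → posterior Normal(611/888, 55/222)
obs 9: x=-7/4 → posterior Normal(109/247, 55/247)
obs 10: x=9/2 → posterior Normal(443/544, 55/272)

443/544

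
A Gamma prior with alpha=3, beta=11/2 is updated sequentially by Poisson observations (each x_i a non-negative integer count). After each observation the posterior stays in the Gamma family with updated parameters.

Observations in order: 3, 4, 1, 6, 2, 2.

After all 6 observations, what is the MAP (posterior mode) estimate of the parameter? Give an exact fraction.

40/23

obs 1: x=3 → posterior Gamma(6, 13/2)
obs 2: x=4 → posterior Gamma(10, 15/2)
obs 3: x=1 → posterior Gamma(11, 17/2)
obs 4: x=6 → posterior Gamma(17, 19/2)
obs 5: x=2 → posterior Gamma(19, 21/2)
obs 6: x=2 → posterior Gamma(21, 23/2)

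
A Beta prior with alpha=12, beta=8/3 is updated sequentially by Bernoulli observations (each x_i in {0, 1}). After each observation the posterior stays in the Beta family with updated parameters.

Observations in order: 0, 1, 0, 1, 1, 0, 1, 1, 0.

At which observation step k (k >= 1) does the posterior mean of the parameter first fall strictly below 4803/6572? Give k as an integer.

k = 6

obs 1: x=0 → posterior Beta(12, 11/3)
obs 2: x=1 → posterior Beta(13, 11/3)
obs 3: x=0 → posterior Beta(13, 14/3)
obs 4: x=1 → posterior Beta(14, 14/3)
obs 5: x=1 → posterior Beta(15, 14/3)
obs 6: x=0 → posterior Beta(15, 17/3)
obs 7: x=1 → posterior Beta(16, 17/3)
obs 8: x=1 → posterior Beta(17, 17/3)
obs 9: x=0 → posterior Beta(17, 20/3)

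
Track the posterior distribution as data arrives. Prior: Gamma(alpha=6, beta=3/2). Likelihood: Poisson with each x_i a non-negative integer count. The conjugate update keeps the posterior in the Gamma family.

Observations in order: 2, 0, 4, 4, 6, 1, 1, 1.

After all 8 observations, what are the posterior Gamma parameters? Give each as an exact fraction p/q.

obs 1: x=2 → posterior Gamma(8, 5/2)
obs 2: x=0 → posterior Gamma(8, 7/2)
obs 3: x=4 → posterior Gamma(12, 9/2)
obs 4: x=4 → posterior Gamma(16, 11/2)
obs 5: x=6 → posterior Gamma(22, 13/2)
obs 6: x=1 → posterior Gamma(23, 15/2)
obs 7: x=1 → posterior Gamma(24, 17/2)
obs 8: x=1 → posterior Gamma(25, 19/2)

alpha=25, beta=19/2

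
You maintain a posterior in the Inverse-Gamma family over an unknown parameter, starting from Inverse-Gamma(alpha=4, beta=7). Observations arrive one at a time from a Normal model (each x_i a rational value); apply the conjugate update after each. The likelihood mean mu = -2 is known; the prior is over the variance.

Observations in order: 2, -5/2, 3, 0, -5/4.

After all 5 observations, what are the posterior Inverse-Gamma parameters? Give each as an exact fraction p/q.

obs 1: x=2 → posterior Inverse-Gamma(9/2, 15)
obs 2: x=-5/2 → posterior Inverse-Gamma(5, 121/8)
obs 3: x=3 → posterior Inverse-Gamma(11/2, 221/8)
obs 4: x=0 → posterior Inverse-Gamma(6, 237/8)
obs 5: x=-5/4 → posterior Inverse-Gamma(13/2, 957/32)

alpha=13/2, beta=957/32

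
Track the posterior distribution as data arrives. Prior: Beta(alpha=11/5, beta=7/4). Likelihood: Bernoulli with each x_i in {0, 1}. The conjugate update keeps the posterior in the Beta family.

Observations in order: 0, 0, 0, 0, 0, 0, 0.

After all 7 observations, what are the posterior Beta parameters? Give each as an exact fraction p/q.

alpha=11/5, beta=35/4

obs 1: x=0 → posterior Beta(11/5, 11/4)
obs 2: x=0 → posterior Beta(11/5, 15/4)
obs 3: x=0 → posterior Beta(11/5, 19/4)
obs 4: x=0 → posterior Beta(11/5, 23/4)
obs 5: x=0 → posterior Beta(11/5, 27/4)
obs 6: x=0 → posterior Beta(11/5, 31/4)
obs 7: x=0 → posterior Beta(11/5, 35/4)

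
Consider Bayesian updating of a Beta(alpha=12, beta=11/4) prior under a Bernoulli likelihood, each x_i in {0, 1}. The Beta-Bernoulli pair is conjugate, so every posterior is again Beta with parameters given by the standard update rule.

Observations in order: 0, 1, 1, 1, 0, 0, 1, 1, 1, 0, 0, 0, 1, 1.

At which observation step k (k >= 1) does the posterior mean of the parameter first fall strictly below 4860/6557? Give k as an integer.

k = 6

obs 1: x=0 → posterior Beta(12, 15/4)
obs 2: x=1 → posterior Beta(13, 15/4)
obs 3: x=1 → posterior Beta(14, 15/4)
obs 4: x=1 → posterior Beta(15, 15/4)
obs 5: x=0 → posterior Beta(15, 19/4)
obs 6: x=0 → posterior Beta(15, 23/4)
obs 7: x=1 → posterior Beta(16, 23/4)
obs 8: x=1 → posterior Beta(17, 23/4)
obs 9: x=1 → posterior Beta(18, 23/4)
obs 10: x=0 → posterior Beta(18, 27/4)
obs 11: x=0 → posterior Beta(18, 31/4)
obs 12: x=0 → posterior Beta(18, 35/4)
obs 13: x=1 → posterior Beta(19, 35/4)
obs 14: x=1 → posterior Beta(20, 35/4)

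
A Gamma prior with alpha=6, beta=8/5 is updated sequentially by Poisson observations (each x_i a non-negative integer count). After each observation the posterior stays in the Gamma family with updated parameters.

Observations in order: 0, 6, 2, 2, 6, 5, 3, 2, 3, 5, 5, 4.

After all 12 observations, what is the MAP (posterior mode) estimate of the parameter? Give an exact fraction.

obs 1: x=0 → posterior Gamma(6, 13/5)
obs 2: x=6 → posterior Gamma(12, 18/5)
obs 3: x=2 → posterior Gamma(14, 23/5)
obs 4: x=2 → posterior Gamma(16, 28/5)
obs 5: x=6 → posterior Gamma(22, 33/5)
obs 6: x=5 → posterior Gamma(27, 38/5)
obs 7: x=3 → posterior Gamma(30, 43/5)
obs 8: x=2 → posterior Gamma(32, 48/5)
obs 9: x=3 → posterior Gamma(35, 53/5)
obs 10: x=5 → posterior Gamma(40, 58/5)
obs 11: x=5 → posterior Gamma(45, 63/5)
obs 12: x=4 → posterior Gamma(49, 68/5)

60/17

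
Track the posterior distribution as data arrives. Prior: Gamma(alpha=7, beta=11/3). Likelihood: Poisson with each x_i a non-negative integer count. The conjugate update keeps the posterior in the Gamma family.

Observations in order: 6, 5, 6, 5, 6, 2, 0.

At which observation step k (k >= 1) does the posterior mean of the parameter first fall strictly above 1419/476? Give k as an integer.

obs 1: x=6 → posterior Gamma(13, 14/3)
obs 2: x=5 → posterior Gamma(18, 17/3)
obs 3: x=6 → posterior Gamma(24, 20/3)
obs 4: x=5 → posterior Gamma(29, 23/3)
obs 5: x=6 → posterior Gamma(35, 26/3)
obs 6: x=2 → posterior Gamma(37, 29/3)
obs 7: x=0 → posterior Gamma(37, 32/3)

k = 2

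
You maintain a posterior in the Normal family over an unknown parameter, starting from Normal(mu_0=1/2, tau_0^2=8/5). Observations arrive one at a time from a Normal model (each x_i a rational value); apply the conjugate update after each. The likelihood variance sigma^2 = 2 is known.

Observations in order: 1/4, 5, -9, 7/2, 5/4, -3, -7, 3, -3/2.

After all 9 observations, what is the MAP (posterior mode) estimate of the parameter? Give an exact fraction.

-55/82

obs 1: x=1/4 → posterior Normal(7/18, 8/9)
obs 2: x=5 → posterior Normal(47/26, 8/13)
obs 3: x=-9 → posterior Normal(-25/34, 8/17)
obs 4: x=7/2 → posterior Normal(1/14, 8/21)
obs 5: x=5/4 → posterior Normal(13/50, 8/25)
obs 6: x=-3 → posterior Normal(-11/58, 8/29)
obs 7: x=-7 → posterior Normal(-67/66, 8/33)
obs 8: x=3 → posterior Normal(-43/74, 8/37)
obs 9: x=-3/2 → posterior Normal(-55/82, 8/41)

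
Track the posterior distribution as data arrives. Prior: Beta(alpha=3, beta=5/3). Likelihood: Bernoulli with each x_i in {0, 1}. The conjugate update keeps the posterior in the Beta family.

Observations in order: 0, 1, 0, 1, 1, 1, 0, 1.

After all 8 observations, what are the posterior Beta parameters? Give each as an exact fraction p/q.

obs 1: x=0 → posterior Beta(3, 8/3)
obs 2: x=1 → posterior Beta(4, 8/3)
obs 3: x=0 → posterior Beta(4, 11/3)
obs 4: x=1 → posterior Beta(5, 11/3)
obs 5: x=1 → posterior Beta(6, 11/3)
obs 6: x=1 → posterior Beta(7, 11/3)
obs 7: x=0 → posterior Beta(7, 14/3)
obs 8: x=1 → posterior Beta(8, 14/3)

alpha=8, beta=14/3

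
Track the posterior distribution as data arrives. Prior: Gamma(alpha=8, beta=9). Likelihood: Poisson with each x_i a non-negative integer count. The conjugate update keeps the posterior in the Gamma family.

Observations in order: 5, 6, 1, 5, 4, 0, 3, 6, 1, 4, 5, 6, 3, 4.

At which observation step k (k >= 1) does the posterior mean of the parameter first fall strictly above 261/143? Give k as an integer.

obs 1: x=5 → posterior Gamma(13, 10)
obs 2: x=6 → posterior Gamma(19, 11)
obs 3: x=1 → posterior Gamma(20, 12)
obs 4: x=5 → posterior Gamma(25, 13)
obs 5: x=4 → posterior Gamma(29, 14)
obs 6: x=0 → posterior Gamma(29, 15)
obs 7: x=3 → posterior Gamma(32, 16)
obs 8: x=6 → posterior Gamma(38, 17)
obs 9: x=1 → posterior Gamma(39, 18)
obs 10: x=4 → posterior Gamma(43, 19)
obs 11: x=5 → posterior Gamma(48, 20)
obs 12: x=6 → posterior Gamma(54, 21)
obs 13: x=3 → posterior Gamma(57, 22)
obs 14: x=4 → posterior Gamma(61, 23)

k = 4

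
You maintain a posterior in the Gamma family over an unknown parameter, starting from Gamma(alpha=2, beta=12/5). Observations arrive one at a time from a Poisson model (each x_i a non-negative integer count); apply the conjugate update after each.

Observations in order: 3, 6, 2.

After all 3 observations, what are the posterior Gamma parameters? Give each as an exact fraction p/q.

alpha=13, beta=27/5

obs 1: x=3 → posterior Gamma(5, 17/5)
obs 2: x=6 → posterior Gamma(11, 22/5)
obs 3: x=2 → posterior Gamma(13, 27/5)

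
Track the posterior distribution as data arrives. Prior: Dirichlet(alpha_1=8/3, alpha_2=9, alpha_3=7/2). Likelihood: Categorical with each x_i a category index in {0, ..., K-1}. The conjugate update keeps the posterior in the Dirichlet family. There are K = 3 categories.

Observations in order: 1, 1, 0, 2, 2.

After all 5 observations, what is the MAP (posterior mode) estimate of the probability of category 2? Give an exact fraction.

obs 1: x=1 → posterior Dirichlet(8/3, 10, 7/2)
obs 2: x=1 → posterior Dirichlet(8/3, 11, 7/2)
obs 3: x=0 → posterior Dirichlet(11/3, 11, 7/2)
obs 4: x=2 → posterior Dirichlet(11/3, 11, 9/2)
obs 5: x=2 → posterior Dirichlet(11/3, 11, 11/2)

27/103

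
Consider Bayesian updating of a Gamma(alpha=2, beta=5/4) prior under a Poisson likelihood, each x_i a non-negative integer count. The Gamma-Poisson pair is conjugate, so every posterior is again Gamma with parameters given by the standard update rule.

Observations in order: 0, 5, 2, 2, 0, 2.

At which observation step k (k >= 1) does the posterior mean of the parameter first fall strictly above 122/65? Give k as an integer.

obs 1: x=0 → posterior Gamma(2, 9/4)
obs 2: x=5 → posterior Gamma(7, 13/4)
obs 3: x=2 → posterior Gamma(9, 17/4)
obs 4: x=2 → posterior Gamma(11, 21/4)
obs 5: x=0 → posterior Gamma(11, 25/4)
obs 6: x=2 → posterior Gamma(13, 29/4)

k = 2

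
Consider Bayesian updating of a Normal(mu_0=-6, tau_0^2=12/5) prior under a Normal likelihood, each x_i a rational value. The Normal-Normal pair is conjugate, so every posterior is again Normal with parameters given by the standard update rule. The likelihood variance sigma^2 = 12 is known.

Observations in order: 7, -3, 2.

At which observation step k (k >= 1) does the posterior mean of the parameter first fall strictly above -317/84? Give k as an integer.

k = 2

obs 1: x=7 → posterior Normal(-23/6, 2)
obs 2: x=-3 → posterior Normal(-26/7, 12/7)
obs 3: x=2 → posterior Normal(-3, 3/2)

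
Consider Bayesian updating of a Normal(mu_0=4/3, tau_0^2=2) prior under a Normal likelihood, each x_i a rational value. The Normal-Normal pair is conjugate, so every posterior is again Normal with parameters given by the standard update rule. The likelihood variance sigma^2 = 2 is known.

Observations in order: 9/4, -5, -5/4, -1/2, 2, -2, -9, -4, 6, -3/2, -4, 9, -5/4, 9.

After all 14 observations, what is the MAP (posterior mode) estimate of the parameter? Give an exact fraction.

obs 1: x=9/4 → posterior Normal(43/24, 1)
obs 2: x=-5 → posterior Normal(-17/36, 2/3)
obs 3: x=-5/4 → posterior Normal(-2/3, 1/2)
obs 4: x=-1/2 → posterior Normal(-19/30, 2/5)
obs 5: x=2 → posterior Normal(-7/36, 1/3)
obs 6: x=-2 → posterior Normal(-19/42, 2/7)
obs 7: x=-9 → posterior Normal(-73/48, 1/4)
obs 8: x=-4 → posterior Normal(-97/54, 2/9)
obs 9: x=6 → posterior Normal(-61/60, 1/5)
obs 10: x=-3/2 → posterior Normal(-35/33, 2/11)
obs 11: x=-4 → posterior Normal(-47/36, 1/6)
obs 12: x=9 → posterior Normal(-20/39, 2/13)
obs 13: x=-5/4 → posterior Normal(-95/168, 1/7)
obs 14: x=9 → posterior Normal(13/180, 2/15)

13/180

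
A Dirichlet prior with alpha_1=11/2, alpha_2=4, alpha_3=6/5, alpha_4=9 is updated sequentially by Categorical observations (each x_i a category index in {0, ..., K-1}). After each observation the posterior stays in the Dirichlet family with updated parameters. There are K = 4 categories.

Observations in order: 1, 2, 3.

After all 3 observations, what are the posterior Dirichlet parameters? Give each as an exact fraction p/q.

alpha_1=11/2, alpha_2=5, alpha_3=11/5, alpha_4=10

obs 1: x=1 → posterior Dirichlet(11/2, 5, 6/5, 9)
obs 2: x=2 → posterior Dirichlet(11/2, 5, 11/5, 9)
obs 3: x=3 → posterior Dirichlet(11/2, 5, 11/5, 10)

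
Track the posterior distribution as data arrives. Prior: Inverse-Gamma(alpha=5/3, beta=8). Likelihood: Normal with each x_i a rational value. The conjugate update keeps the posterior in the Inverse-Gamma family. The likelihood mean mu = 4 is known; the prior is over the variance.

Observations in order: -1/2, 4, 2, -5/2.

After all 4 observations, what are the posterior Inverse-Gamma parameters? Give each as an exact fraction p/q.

obs 1: x=-1/2 → posterior Inverse-Gamma(13/6, 145/8)
obs 2: x=4 → posterior Inverse-Gamma(8/3, 145/8)
obs 3: x=2 → posterior Inverse-Gamma(19/6, 161/8)
obs 4: x=-5/2 → posterior Inverse-Gamma(11/3, 165/4)

alpha=11/3, beta=165/4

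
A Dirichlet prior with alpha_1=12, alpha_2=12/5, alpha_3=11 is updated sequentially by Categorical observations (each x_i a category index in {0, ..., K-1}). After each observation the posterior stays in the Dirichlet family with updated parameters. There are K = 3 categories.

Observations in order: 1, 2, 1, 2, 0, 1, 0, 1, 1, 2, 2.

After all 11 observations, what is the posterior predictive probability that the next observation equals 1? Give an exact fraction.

obs 1: x=1 → posterior Dirichlet(12, 17/5, 11)
obs 2: x=2 → posterior Dirichlet(12, 17/5, 12)
obs 3: x=1 → posterior Dirichlet(12, 22/5, 12)
obs 4: x=2 → posterior Dirichlet(12, 22/5, 13)
obs 5: x=0 → posterior Dirichlet(13, 22/5, 13)
obs 6: x=1 → posterior Dirichlet(13, 27/5, 13)
obs 7: x=0 → posterior Dirichlet(14, 27/5, 13)
obs 8: x=1 → posterior Dirichlet(14, 32/5, 13)
obs 9: x=1 → posterior Dirichlet(14, 37/5, 13)
obs 10: x=2 → posterior Dirichlet(14, 37/5, 14)
obs 11: x=2 → posterior Dirichlet(14, 37/5, 15)

37/182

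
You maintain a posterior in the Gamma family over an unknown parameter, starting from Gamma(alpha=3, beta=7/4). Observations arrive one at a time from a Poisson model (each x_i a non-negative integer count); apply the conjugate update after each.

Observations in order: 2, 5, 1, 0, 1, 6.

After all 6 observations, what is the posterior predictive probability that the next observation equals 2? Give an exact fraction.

obs 1: x=2 → posterior Gamma(5, 11/4)
obs 2: x=5 → posterior Gamma(10, 15/4)
obs 3: x=1 → posterior Gamma(11, 19/4)
obs 4: x=0 → posterior Gamma(11, 23/4)
obs 5: x=1 → posterior Gamma(12, 27/4)
obs 6: x=6 → posterior Gamma(18, 31/4)

1912610704317387225443169779376/7609583501588058567047119140625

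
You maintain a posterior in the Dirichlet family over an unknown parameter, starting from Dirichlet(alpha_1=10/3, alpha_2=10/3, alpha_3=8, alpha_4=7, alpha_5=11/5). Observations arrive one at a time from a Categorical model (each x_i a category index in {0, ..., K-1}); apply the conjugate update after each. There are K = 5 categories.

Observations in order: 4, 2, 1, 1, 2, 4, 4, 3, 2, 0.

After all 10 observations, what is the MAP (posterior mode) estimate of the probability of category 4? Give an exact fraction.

63/433

obs 1: x=4 → posterior Dirichlet(10/3, 10/3, 8, 7, 16/5)
obs 2: x=2 → posterior Dirichlet(10/3, 10/3, 9, 7, 16/5)
obs 3: x=1 → posterior Dirichlet(10/3, 13/3, 9, 7, 16/5)
obs 4: x=1 → posterior Dirichlet(10/3, 16/3, 9, 7, 16/5)
obs 5: x=2 → posterior Dirichlet(10/3, 16/3, 10, 7, 16/5)
obs 6: x=4 → posterior Dirichlet(10/3, 16/3, 10, 7, 21/5)
obs 7: x=4 → posterior Dirichlet(10/3, 16/3, 10, 7, 26/5)
obs 8: x=3 → posterior Dirichlet(10/3, 16/3, 10, 8, 26/5)
obs 9: x=2 → posterior Dirichlet(10/3, 16/3, 11, 8, 26/5)
obs 10: x=0 → posterior Dirichlet(13/3, 16/3, 11, 8, 26/5)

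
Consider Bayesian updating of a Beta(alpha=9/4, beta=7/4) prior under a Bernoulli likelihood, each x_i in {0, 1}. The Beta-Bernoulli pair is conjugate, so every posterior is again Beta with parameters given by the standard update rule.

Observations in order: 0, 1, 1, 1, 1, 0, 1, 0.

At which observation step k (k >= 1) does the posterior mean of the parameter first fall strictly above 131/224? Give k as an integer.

obs 1: x=0 → posterior Beta(9/4, 11/4)
obs 2: x=1 → posterior Beta(13/4, 11/4)
obs 3: x=1 → posterior Beta(17/4, 11/4)
obs 4: x=1 → posterior Beta(21/4, 11/4)
obs 5: x=1 → posterior Beta(25/4, 11/4)
obs 6: x=0 → posterior Beta(25/4, 15/4)
obs 7: x=1 → posterior Beta(29/4, 15/4)
obs 8: x=0 → posterior Beta(29/4, 19/4)

k = 3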